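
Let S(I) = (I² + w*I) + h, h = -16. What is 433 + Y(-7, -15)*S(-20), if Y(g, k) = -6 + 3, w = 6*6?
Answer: 1441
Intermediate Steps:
w = 36
S(I) = -16 + I² + 36*I (S(I) = (I² + 36*I) - 16 = -16 + I² + 36*I)
Y(g, k) = -3
433 + Y(-7, -15)*S(-20) = 433 - 3*(-16 + (-20)² + 36*(-20)) = 433 - 3*(-16 + 400 - 720) = 433 - 3*(-336) = 433 + 1008 = 1441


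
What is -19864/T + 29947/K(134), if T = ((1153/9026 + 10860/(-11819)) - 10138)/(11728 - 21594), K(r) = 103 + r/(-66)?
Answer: -68591985143596214317/3603854346830500 ≈ -19033.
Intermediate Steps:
K(r) = 103 - r/66 (K(r) = 103 + r*(-1/66) = 103 - r/66)
T = 1081588939625/1052488048604 (T = ((1153*(1/9026) + 10860*(-1/11819)) - 10138)/(-9866) = ((1153/9026 - 10860/11819) - 10138)*(-1/9866) = (-84395053/106678294 - 10138)*(-1/9866) = -1081588939625/106678294*(-1/9866) = 1081588939625/1052488048604 ≈ 1.0276)
-19864/T + 29947/K(134) = -19864/1081588939625/1052488048604 + 29947/(103 - 1/66*134) = -19864*1052488048604/1081588939625 + 29947/(103 - 67/33) = -20906622597469856/1081588939625 + 29947/(3332/33) = -20906622597469856/1081588939625 + 29947*(33/3332) = -20906622597469856/1081588939625 + 988251/3332 = -68591985143596214317/3603854346830500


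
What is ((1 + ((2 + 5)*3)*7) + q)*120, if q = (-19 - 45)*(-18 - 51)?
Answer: 547680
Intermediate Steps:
q = 4416 (q = -64*(-69) = 4416)
((1 + ((2 + 5)*3)*7) + q)*120 = ((1 + ((2 + 5)*3)*7) + 4416)*120 = ((1 + (7*3)*7) + 4416)*120 = ((1 + 21*7) + 4416)*120 = ((1 + 147) + 4416)*120 = (148 + 4416)*120 = 4564*120 = 547680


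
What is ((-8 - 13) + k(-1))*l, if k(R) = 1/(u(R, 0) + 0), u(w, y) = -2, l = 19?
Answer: -817/2 ≈ -408.50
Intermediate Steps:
k(R) = -½ (k(R) = 1/(-2 + 0) = 1/(-2) = -½)
((-8 - 13) + k(-1))*l = ((-8 - 13) - ½)*19 = (-21 - ½)*19 = -43/2*19 = -817/2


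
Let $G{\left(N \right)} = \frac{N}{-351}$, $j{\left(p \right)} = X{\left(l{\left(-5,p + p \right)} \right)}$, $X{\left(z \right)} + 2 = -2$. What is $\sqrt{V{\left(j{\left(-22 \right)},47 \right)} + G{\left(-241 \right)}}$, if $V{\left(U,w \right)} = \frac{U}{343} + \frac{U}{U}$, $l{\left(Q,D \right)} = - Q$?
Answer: $\frac{2 \sqrt{13762749}}{5733} \approx 1.2942$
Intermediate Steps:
$X{\left(z \right)} = -4$ ($X{\left(z \right)} = -2 - 2 = -4$)
$j{\left(p \right)} = -4$
$V{\left(U,w \right)} = 1 + \frac{U}{343}$ ($V{\left(U,w \right)} = U \frac{1}{343} + 1 = \frac{U}{343} + 1 = 1 + \frac{U}{343}$)
$G{\left(N \right)} = - \frac{N}{351}$ ($G{\left(N \right)} = N \left(- \frac{1}{351}\right) = - \frac{N}{351}$)
$\sqrt{V{\left(j{\left(-22 \right)},47 \right)} + G{\left(-241 \right)}} = \sqrt{\left(1 + \frac{1}{343} \left(-4\right)\right) - - \frac{241}{351}} = \sqrt{\left(1 - \frac{4}{343}\right) + \frac{241}{351}} = \sqrt{\frac{339}{343} + \frac{241}{351}} = \sqrt{\frac{201652}{120393}} = \frac{2 \sqrt{13762749}}{5733}$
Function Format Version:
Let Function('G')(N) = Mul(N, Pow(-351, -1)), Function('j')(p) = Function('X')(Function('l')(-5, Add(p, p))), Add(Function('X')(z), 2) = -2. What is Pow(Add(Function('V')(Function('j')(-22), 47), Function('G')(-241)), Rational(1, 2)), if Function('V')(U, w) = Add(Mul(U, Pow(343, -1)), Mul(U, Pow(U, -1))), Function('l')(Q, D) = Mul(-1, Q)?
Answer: Mul(Rational(2, 5733), Pow(13762749, Rational(1, 2))) ≈ 1.2942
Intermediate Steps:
Function('X')(z) = -4 (Function('X')(z) = Add(-2, -2) = -4)
Function('j')(p) = -4
Function('V')(U, w) = Add(1, Mul(Rational(1, 343), U)) (Function('V')(U, w) = Add(Mul(U, Rational(1, 343)), 1) = Add(Mul(Rational(1, 343), U), 1) = Add(1, Mul(Rational(1, 343), U)))
Function('G')(N) = Mul(Rational(-1, 351), N) (Function('G')(N) = Mul(N, Rational(-1, 351)) = Mul(Rational(-1, 351), N))
Pow(Add(Function('V')(Function('j')(-22), 47), Function('G')(-241)), Rational(1, 2)) = Pow(Add(Add(1, Mul(Rational(1, 343), -4)), Mul(Rational(-1, 351), -241)), Rational(1, 2)) = Pow(Add(Add(1, Rational(-4, 343)), Rational(241, 351)), Rational(1, 2)) = Pow(Add(Rational(339, 343), Rational(241, 351)), Rational(1, 2)) = Pow(Rational(201652, 120393), Rational(1, 2)) = Mul(Rational(2, 5733), Pow(13762749, Rational(1, 2)))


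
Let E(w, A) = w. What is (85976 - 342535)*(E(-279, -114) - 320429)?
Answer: 82280523772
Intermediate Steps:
(85976 - 342535)*(E(-279, -114) - 320429) = (85976 - 342535)*(-279 - 320429) = -256559*(-320708) = 82280523772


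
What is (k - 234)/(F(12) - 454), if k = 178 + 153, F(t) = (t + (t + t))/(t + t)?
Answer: -194/905 ≈ -0.21436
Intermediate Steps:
F(t) = 3/2 (F(t) = (t + 2*t)/((2*t)) = (3*t)*(1/(2*t)) = 3/2)
k = 331
(k - 234)/(F(12) - 454) = (331 - 234)/(3/2 - 454) = 97/(-905/2) = 97*(-2/905) = -194/905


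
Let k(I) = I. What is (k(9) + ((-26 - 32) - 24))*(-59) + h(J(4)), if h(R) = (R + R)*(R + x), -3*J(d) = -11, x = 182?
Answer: 51017/9 ≈ 5668.6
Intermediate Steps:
J(d) = 11/3 (J(d) = -1/3*(-11) = 11/3)
h(R) = 2*R*(182 + R) (h(R) = (R + R)*(R + 182) = (2*R)*(182 + R) = 2*R*(182 + R))
(k(9) + ((-26 - 32) - 24))*(-59) + h(J(4)) = (9 + ((-26 - 32) - 24))*(-59) + 2*(11/3)*(182 + 11/3) = (9 + (-58 - 24))*(-59) + 2*(11/3)*(557/3) = (9 - 82)*(-59) + 12254/9 = -73*(-59) + 12254/9 = 4307 + 12254/9 = 51017/9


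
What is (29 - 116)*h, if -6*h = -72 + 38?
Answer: -493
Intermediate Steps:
h = 17/3 (h = -(-72 + 38)/6 = -⅙*(-34) = 17/3 ≈ 5.6667)
(29 - 116)*h = (29 - 116)*(17/3) = -87*17/3 = -493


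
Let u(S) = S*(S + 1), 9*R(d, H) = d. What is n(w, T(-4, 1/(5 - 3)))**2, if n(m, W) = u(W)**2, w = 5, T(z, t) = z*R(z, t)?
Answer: 25600000000/43046721 ≈ 594.70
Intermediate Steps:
R(d, H) = d/9
T(z, t) = z**2/9 (T(z, t) = z*(z/9) = z**2/9)
u(S) = S*(1 + S)
n(m, W) = W**2*(1 + W)**2 (n(m, W) = (W*(1 + W))**2 = W**2*(1 + W)**2)
n(w, T(-4, 1/(5 - 3)))**2 = (((1/9)*(-4)**2)**2*(1 + (1/9)*(-4)**2)**2)**2 = (((1/9)*16)**2*(1 + (1/9)*16)**2)**2 = ((16/9)**2*(1 + 16/9)**2)**2 = (256*(25/9)**2/81)**2 = ((256/81)*(625/81))**2 = (160000/6561)**2 = 25600000000/43046721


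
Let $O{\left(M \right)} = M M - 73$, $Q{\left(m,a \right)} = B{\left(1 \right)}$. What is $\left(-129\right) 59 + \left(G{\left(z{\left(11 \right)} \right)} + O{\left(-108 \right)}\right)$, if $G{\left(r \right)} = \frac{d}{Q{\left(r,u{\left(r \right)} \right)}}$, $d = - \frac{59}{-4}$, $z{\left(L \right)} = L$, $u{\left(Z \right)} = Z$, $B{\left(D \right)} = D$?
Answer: $\frac{15979}{4} \approx 3994.8$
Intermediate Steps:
$Q{\left(m,a \right)} = 1$
$d = \frac{59}{4}$ ($d = \left(-59\right) \left(- \frac{1}{4}\right) = \frac{59}{4} \approx 14.75$)
$G{\left(r \right)} = \frac{59}{4}$ ($G{\left(r \right)} = \frac{59}{4 \cdot 1} = \frac{59}{4} \cdot 1 = \frac{59}{4}$)
$O{\left(M \right)} = -73 + M^{2}$ ($O{\left(M \right)} = M^{2} - 73 = -73 + M^{2}$)
$\left(-129\right) 59 + \left(G{\left(z{\left(11 \right)} \right)} + O{\left(-108 \right)}\right) = \left(-129\right) 59 + \left(\frac{59}{4} - \left(73 - \left(-108\right)^{2}\right)\right) = -7611 + \left(\frac{59}{4} + \left(-73 + 11664\right)\right) = -7611 + \left(\frac{59}{4} + 11591\right) = -7611 + \frac{46423}{4} = \frac{15979}{4}$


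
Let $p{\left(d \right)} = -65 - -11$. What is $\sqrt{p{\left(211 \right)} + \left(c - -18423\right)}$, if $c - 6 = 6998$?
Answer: $\sqrt{25373} \approx 159.29$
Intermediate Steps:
$p{\left(d \right)} = -54$ ($p{\left(d \right)} = -65 + 11 = -54$)
$c = 7004$ ($c = 6 + 6998 = 7004$)
$\sqrt{p{\left(211 \right)} + \left(c - -18423\right)} = \sqrt{-54 + \left(7004 - -18423\right)} = \sqrt{-54 + \left(7004 + 18423\right)} = \sqrt{-54 + 25427} = \sqrt{25373}$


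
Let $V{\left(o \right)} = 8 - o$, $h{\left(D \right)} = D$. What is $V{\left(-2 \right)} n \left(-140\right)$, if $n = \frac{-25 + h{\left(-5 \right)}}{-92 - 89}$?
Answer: $- \frac{42000}{181} \approx -232.04$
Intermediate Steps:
$n = \frac{30}{181}$ ($n = \frac{-25 - 5}{-92 - 89} = - \frac{30}{-181} = \left(-30\right) \left(- \frac{1}{181}\right) = \frac{30}{181} \approx 0.16575$)
$V{\left(-2 \right)} n \left(-140\right) = \left(8 - -2\right) \frac{30}{181} \left(-140\right) = \left(8 + 2\right) \frac{30}{181} \left(-140\right) = 10 \cdot \frac{30}{181} \left(-140\right) = \frac{300}{181} \left(-140\right) = - \frac{42000}{181}$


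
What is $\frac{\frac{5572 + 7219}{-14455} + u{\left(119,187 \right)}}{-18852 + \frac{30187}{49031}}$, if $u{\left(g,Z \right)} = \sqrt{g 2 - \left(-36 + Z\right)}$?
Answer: $\frac{627155521}{13360788662375} - \frac{49031 \sqrt{87}}{924302225} \approx -0.00044784$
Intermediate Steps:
$u{\left(g,Z \right)} = \sqrt{36 - Z + 2 g}$ ($u{\left(g,Z \right)} = \sqrt{2 g - \left(-36 + Z\right)} = \sqrt{36 - Z + 2 g}$)
$\frac{\frac{5572 + 7219}{-14455} + u{\left(119,187 \right)}}{-18852 + \frac{30187}{49031}} = \frac{\frac{5572 + 7219}{-14455} + \sqrt{36 - 187 + 2 \cdot 119}}{-18852 + \frac{30187}{49031}} = \frac{12791 \left(- \frac{1}{14455}\right) + \sqrt{36 - 187 + 238}}{-18852 + 30187 \cdot \frac{1}{49031}} = \frac{- \frac{12791}{14455} + \sqrt{87}}{-18852 + \frac{30187}{49031}} = \frac{- \frac{12791}{14455} + \sqrt{87}}{- \frac{924302225}{49031}} = \left(- \frac{12791}{14455} + \sqrt{87}\right) \left(- \frac{49031}{924302225}\right) = \frac{627155521}{13360788662375} - \frac{49031 \sqrt{87}}{924302225}$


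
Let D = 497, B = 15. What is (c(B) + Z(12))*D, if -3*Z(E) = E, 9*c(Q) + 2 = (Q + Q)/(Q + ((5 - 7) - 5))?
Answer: -68089/36 ≈ -1891.4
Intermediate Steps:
c(Q) = -2/9 + 2*Q/(9*(-7 + Q)) (c(Q) = -2/9 + ((Q + Q)/(Q + ((5 - 7) - 5)))/9 = -2/9 + ((2*Q)/(Q + (-2 - 5)))/9 = -2/9 + ((2*Q)/(Q - 7))/9 = -2/9 + ((2*Q)/(-7 + Q))/9 = -2/9 + (2*Q/(-7 + Q))/9 = -2/9 + 2*Q/(9*(-7 + Q)))
Z(E) = -E/3
(c(B) + Z(12))*D = (14/(9*(-7 + 15)) - ⅓*12)*497 = ((14/9)/8 - 4)*497 = ((14/9)*(⅛) - 4)*497 = (7/36 - 4)*497 = -137/36*497 = -68089/36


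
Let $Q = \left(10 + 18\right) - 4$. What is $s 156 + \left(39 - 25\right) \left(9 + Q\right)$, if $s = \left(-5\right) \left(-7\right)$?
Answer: $5922$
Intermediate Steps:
$Q = 24$ ($Q = 28 - 4 = 24$)
$s = 35$
$s 156 + \left(39 - 25\right) \left(9 + Q\right) = 35 \cdot 156 + \left(39 - 25\right) \left(9 + 24\right) = 5460 + 14 \cdot 33 = 5460 + 462 = 5922$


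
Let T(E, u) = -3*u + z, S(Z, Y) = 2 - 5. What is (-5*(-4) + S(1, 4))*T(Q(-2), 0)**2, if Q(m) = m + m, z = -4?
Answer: 272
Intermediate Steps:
S(Z, Y) = -3
Q(m) = 2*m
T(E, u) = -4 - 3*u (T(E, u) = -3*u - 4 = -4 - 3*u)
(-5*(-4) + S(1, 4))*T(Q(-2), 0)**2 = (-5*(-4) - 3)*(-4 - 3*0)**2 = (20 - 3)*(-4 + 0)**2 = 17*(-4)**2 = 17*16 = 272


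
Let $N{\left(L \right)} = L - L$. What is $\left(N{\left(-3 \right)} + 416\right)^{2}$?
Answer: $173056$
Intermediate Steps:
$N{\left(L \right)} = 0$
$\left(N{\left(-3 \right)} + 416\right)^{2} = \left(0 + 416\right)^{2} = 416^{2} = 173056$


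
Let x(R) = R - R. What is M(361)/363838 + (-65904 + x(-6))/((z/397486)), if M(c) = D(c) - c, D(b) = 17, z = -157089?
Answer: 1588511686761276/9525824597 ≈ 1.6676e+5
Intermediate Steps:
x(R) = 0
M(c) = 17 - c
M(361)/363838 + (-65904 + x(-6))/((z/397486)) = (17 - 1*361)/363838 + (-65904 + 0)/((-157089/397486)) = (17 - 361)*(1/363838) - 65904/((-157089*1/397486)) = -344*1/363838 - 65904/(-157089/397486) = -172/181919 - 65904*(-397486/157089) = -172/181919 + 8731972448/52363 = 1588511686761276/9525824597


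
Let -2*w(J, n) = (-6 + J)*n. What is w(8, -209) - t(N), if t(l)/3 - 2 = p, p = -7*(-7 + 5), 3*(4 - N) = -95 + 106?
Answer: 161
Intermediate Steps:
N = 1/3 (N = 4 - (-95 + 106)/3 = 4 - 1/3*11 = 4 - 11/3 = 1/3 ≈ 0.33333)
w(J, n) = -n*(-6 + J)/2 (w(J, n) = -(-6 + J)*n/2 = -n*(-6 + J)/2)
p = 14 (p = -7*(-2) = 14)
t(l) = 48 (t(l) = 6 + 3*14 = 6 + 42 = 48)
w(8, -209) - t(N) = (1/2)*(-209)*(6 - 1*8) - 1*48 = (1/2)*(-209)*(6 - 8) - 48 = (1/2)*(-209)*(-2) - 48 = 209 - 48 = 161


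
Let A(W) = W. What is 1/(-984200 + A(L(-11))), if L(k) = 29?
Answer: -1/984171 ≈ -1.0161e-6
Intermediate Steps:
1/(-984200 + A(L(-11))) = 1/(-984200 + 29) = 1/(-984171) = -1/984171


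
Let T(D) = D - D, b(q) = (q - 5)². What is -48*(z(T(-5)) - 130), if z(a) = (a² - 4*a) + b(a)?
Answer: 5040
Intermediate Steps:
b(q) = (-5 + q)²
T(D) = 0
z(a) = a² + (-5 + a)² - 4*a (z(a) = (a² - 4*a) + (-5 + a)² = a² + (-5 + a)² - 4*a)
-48*(z(T(-5)) - 130) = -48*((25 - 14*0 + 2*0²) - 130) = -48*((25 + 0 + 2*0) - 130) = -48*((25 + 0 + 0) - 130) = -48*(25 - 130) = -48*(-105) = 5040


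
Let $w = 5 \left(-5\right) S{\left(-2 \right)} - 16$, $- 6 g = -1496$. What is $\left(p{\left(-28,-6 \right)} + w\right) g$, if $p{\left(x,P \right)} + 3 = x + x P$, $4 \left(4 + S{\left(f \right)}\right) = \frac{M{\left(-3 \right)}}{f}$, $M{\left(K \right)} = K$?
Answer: $\frac{316591}{6} \approx 52765.0$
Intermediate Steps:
$S{\left(f \right)} = -4 - \frac{3}{4 f}$ ($S{\left(f \right)} = -4 + \frac{\left(-3\right) \frac{1}{f}}{4} = -4 - \frac{3}{4 f}$)
$g = \frac{748}{3}$ ($g = \left(- \frac{1}{6}\right) \left(-1496\right) = \frac{748}{3} \approx 249.33$)
$p{\left(x,P \right)} = -3 + x + P x$ ($p{\left(x,P \right)} = -3 + \left(x + x P\right) = -3 + \left(x + P x\right) = -3 + x + P x$)
$w = \frac{597}{8}$ ($w = 5 \left(-5\right) \left(-4 - \frac{3}{4 \left(-2\right)}\right) - 16 = - 25 \left(-4 - - \frac{3}{8}\right) - 16 = - 25 \left(-4 + \frac{3}{8}\right) - 16 = \left(-25\right) \left(- \frac{29}{8}\right) - 16 = \frac{725}{8} - 16 = \frac{597}{8} \approx 74.625$)
$\left(p{\left(-28,-6 \right)} + w\right) g = \left(\left(-3 - 28 - -168\right) + \frac{597}{8}\right) \frac{748}{3} = \left(\left(-3 - 28 + 168\right) + \frac{597}{8}\right) \frac{748}{3} = \left(137 + \frac{597}{8}\right) \frac{748}{3} = \frac{1693}{8} \cdot \frac{748}{3} = \frac{316591}{6}$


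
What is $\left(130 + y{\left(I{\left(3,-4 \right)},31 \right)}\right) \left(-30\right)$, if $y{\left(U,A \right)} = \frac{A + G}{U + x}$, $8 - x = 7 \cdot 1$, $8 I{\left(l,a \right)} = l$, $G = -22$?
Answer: $- \frac{45060}{11} \approx -4096.4$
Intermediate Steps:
$I{\left(l,a \right)} = \frac{l}{8}$
$x = 1$ ($x = 8 - 7 \cdot 1 = 8 - 7 = 1$)
$y{\left(U,A \right)} = \frac{-22 + A}{1 + U}$ ($y{\left(U,A \right)} = \frac{A - 22}{U + 1} = \frac{-22 + A}{1 + U}$)
$\left(130 + y{\left(I{\left(3,-4 \right)},31 \right)}\right) \left(-30\right) = \left(130 + \frac{-22 + 31}{1 + \frac{1}{8} \cdot 3}\right) \left(-30\right) = \left(130 + \frac{1}{1 + \frac{3}{8}} \cdot 9\right) \left(-30\right) = \left(130 + \frac{1}{\frac{11}{8}} \cdot 9\right) \left(-30\right) = \left(130 + \frac{8}{11} \cdot 9\right) \left(-30\right) = \left(130 + \frac{72}{11}\right) \left(-30\right) = \frac{1502}{11} \left(-30\right) = - \frac{45060}{11}$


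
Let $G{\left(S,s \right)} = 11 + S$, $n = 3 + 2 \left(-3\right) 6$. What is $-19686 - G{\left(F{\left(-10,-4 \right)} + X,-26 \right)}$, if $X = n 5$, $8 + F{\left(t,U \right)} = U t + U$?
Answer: $-19560$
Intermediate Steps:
$F{\left(t,U \right)} = -8 + U + U t$ ($F{\left(t,U \right)} = -8 + \left(U t + U\right) = -8 + \left(U + U t\right) = -8 + U + U t$)
$n = -33$ ($n = 3 - 36 = -33$)
$X = -165$ ($X = \left(-33\right) 5 = -165$)
$-19686 - G{\left(F{\left(-10,-4 \right)} + X,-26 \right)} = -19686 - \left(11 - 137\right) = -19686 - -126 = -19686 + 126 = -19560$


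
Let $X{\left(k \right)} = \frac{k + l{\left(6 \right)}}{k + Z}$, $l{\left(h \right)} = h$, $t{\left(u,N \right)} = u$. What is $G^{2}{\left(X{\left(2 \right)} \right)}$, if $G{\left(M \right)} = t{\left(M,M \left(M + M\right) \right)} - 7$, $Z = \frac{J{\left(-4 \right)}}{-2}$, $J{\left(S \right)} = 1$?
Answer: $\frac{25}{9} \approx 2.7778$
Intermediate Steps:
$Z = - \frac{1}{2}$ ($Z = 1 \frac{1}{-2} = 1 \left(- \frac{1}{2}\right) = - \frac{1}{2} \approx -0.5$)
$X{\left(k \right)} = \frac{6 + k}{- \frac{1}{2} + k}$ ($X{\left(k \right)} = \frac{k + 6}{k - \frac{1}{2}} = \frac{6 + k}{- \frac{1}{2} + k}$)
$G{\left(M \right)} = -7 + M$ ($G{\left(M \right)} = M - 7 = -7 + M$)
$G^{2}{\left(X{\left(2 \right)} \right)} = \left(-7 + \frac{2 \left(6 + 2\right)}{-1 + 2 \cdot 2}\right)^{2} = \left(-7 + 2 \frac{1}{-1 + 4} \cdot 8\right)^{2} = \left(-7 + 2 \cdot \frac{1}{3} \cdot 8\right)^{2} = \left(-7 + \frac{16}{3}\right)^{2} = \left(- \frac{5}{3}\right)^{2} = \frac{25}{9}$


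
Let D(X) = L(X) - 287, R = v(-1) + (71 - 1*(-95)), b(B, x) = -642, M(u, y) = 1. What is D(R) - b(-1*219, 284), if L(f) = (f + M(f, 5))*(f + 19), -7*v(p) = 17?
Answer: 1489651/49 ≈ 30401.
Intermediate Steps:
v(p) = -17/7 (v(p) = -⅐*17 = -17/7)
L(f) = (1 + f)*(19 + f) (L(f) = (f + 1)*(f + 19) = (1 + f)*(19 + f))
R = 1145/7 (R = -17/7 + (71 - 1*(-95)) = -17/7 + (71 + 95) = -17/7 + 166 = 1145/7 ≈ 163.57)
D(X) = -268 + X² + 20*X (D(X) = (19 + X² + 20*X) - 287 = -268 + X² + 20*X)
D(R) - b(-1*219, 284) = (-268 + (1145/7)² + 20*(1145/7)) - 1*(-642) = (-268 + 1311025/49 + 22900/7) + 642 = 1458193/49 + 642 = 1489651/49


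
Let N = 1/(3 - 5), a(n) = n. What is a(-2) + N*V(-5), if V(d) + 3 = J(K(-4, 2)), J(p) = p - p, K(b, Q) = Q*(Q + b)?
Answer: -½ ≈ -0.50000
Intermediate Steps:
J(p) = 0
N = -½ (N = 1/(-2) = -½ ≈ -0.50000)
V(d) = -3 (V(d) = -3 + 0 = -3)
a(-2) + N*V(-5) = -2 - ½*(-3) = -2 + 3/2 = -½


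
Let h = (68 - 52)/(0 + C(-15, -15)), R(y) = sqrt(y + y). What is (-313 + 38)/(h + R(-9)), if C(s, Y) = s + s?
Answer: 1500/187 + 16875*I*sqrt(2)/374 ≈ 8.0214 + 63.81*I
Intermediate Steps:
C(s, Y) = 2*s
R(y) = sqrt(2)*sqrt(y) (R(y) = sqrt(2*y) = sqrt(2)*sqrt(y))
h = -8/15 (h = (68 - 52)/(0 + 2*(-15)) = 16/(0 - 30) = 16/(-30) = 16*(-1/30) = -8/15 ≈ -0.53333)
(-313 + 38)/(h + R(-9)) = (-313 + 38)/(-8/15 + sqrt(2)*sqrt(-9)) = -275/(-8/15 + sqrt(2)*(3*I)) = -275/(-8/15 + 3*I*sqrt(2))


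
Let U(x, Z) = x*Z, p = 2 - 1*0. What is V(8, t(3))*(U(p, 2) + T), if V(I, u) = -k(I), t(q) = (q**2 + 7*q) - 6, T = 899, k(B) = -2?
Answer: 1806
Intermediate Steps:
t(q) = -6 + q**2 + 7*q
V(I, u) = 2 (V(I, u) = -1*(-2) = 2)
p = 2 (p = 2 + 0 = 2)
U(x, Z) = Z*x
V(8, t(3))*(U(p, 2) + T) = 2*(2*2 + 899) = 2*(4 + 899) = 2*903 = 1806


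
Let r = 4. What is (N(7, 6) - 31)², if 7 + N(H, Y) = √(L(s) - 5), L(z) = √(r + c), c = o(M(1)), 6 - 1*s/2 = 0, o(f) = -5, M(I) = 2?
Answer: (38 - √(-5 + I))² ≈ 1422.1 - 169.78*I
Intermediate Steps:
s = 12 (s = 12 - 2*0 = 12 + 0 = 12)
c = -5
L(z) = I (L(z) = √(4 - 5) = √(-1) = I)
N(H, Y) = -7 + √(-5 + I) (N(H, Y) = -7 + √(I - 5) = -7 + √(-5 + I))
(N(7, 6) - 31)² = ((-7 + √(-5 + I)) - 31)² = (-38 + √(-5 + I))²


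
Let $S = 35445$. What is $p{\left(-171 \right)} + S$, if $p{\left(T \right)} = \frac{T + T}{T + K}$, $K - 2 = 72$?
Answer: $\frac{3438507}{97} \approx 35449.0$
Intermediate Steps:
$K = 74$ ($K = 2 + 72 = 74$)
$p{\left(T \right)} = \frac{2 T}{74 + T}$ ($p{\left(T \right)} = \frac{T + T}{T + 74} = \frac{2 T}{74 + T}$)
$p{\left(-171 \right)} + S = 2 \left(-171\right) \frac{1}{74 - 171} + 35445 = 2 \left(-171\right) \frac{1}{-97} + 35445 = 2 \left(-171\right) \left(- \frac{1}{97}\right) + 35445 = \frac{342}{97} + 35445 = \frac{3438507}{97}$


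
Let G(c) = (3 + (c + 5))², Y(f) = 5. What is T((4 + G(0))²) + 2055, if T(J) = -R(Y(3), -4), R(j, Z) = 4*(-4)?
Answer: 2071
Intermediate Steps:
R(j, Z) = -16
G(c) = (8 + c)² (G(c) = (3 + (5 + c))² = (8 + c)²)
T(J) = 16 (T(J) = -1*(-16) = 16)
T((4 + G(0))²) + 2055 = 16 + 2055 = 2071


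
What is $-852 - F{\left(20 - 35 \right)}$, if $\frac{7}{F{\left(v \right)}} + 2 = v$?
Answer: $- \frac{14477}{17} \approx -851.59$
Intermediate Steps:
$F{\left(v \right)} = \frac{7}{-2 + v}$
$-852 - F{\left(20 - 35 \right)} = -852 - \frac{7}{-2 + \left(20 - 35\right)} = -852 - \frac{7}{-2 - 15} = -852 - \frac{7}{-17} = -852 - 7 \left(- \frac{1}{17}\right) = -852 - - \frac{7}{17} = -852 + \frac{7}{17} = - \frac{14477}{17}$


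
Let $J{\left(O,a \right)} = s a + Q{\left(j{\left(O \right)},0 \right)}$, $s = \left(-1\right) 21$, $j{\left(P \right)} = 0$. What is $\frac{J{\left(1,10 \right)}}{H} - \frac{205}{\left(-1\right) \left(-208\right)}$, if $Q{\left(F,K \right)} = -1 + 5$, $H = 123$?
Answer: $- \frac{68063}{25584} \approx -2.6604$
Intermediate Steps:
$Q{\left(F,K \right)} = 4$
$s = -21$
$J{\left(O,a \right)} = 4 - 21 a$ ($J{\left(O,a \right)} = - 21 a + 4 = 4 - 21 a$)
$\frac{J{\left(1,10 \right)}}{H} - \frac{205}{\left(-1\right) \left(-208\right)} = \frac{4 - 210}{123} - \frac{205}{\left(-1\right) \left(-208\right)} = \left(4 - 210\right) \frac{1}{123} - \frac{205}{208} = \left(-206\right) \frac{1}{123} - \frac{205}{208} = - \frac{206}{123} - \frac{205}{208} = - \frac{68063}{25584}$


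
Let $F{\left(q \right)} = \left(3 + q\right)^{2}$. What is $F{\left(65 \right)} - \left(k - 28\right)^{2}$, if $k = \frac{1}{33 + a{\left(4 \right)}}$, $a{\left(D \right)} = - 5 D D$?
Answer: $\frac{8479927}{2209} \approx 3838.8$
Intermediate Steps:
$a{\left(D \right)} = - 5 D^{2}$
$k = - \frac{1}{47}$ ($k = \frac{1}{33 - 5 \cdot 4^{2}} = \frac{1}{33 - 80} = \frac{1}{-47} = - \frac{1}{47} \approx -0.021277$)
$F{\left(65 \right)} - \left(k - 28\right)^{2} = \left(3 + 65\right)^{2} - \left(- \frac{1}{47} - 28\right)^{2} = 68^{2} - \left(- \frac{1317}{47}\right)^{2} = 4624 - \frac{1734489}{2209} = \frac{8479927}{2209}$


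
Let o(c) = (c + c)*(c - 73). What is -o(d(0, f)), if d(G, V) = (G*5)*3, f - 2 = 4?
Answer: 0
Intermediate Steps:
f = 6 (f = 2 + 4 = 6)
d(G, V) = 15*G (d(G, V) = (5*G)*3 = 15*G)
o(c) = 2*c*(-73 + c) (o(c) = (2*c)*(-73 + c) = 2*c*(-73 + c))
-o(d(0, f)) = -2*15*0*(-73 + 15*0) = -2*0*(-73 + 0) = -2*0*(-73) = -1*0 = 0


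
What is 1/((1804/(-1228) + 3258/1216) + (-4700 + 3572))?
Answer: -186656/210322073 ≈ -0.00088748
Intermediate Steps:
1/((1804/(-1228) + 3258/1216) + (-4700 + 3572)) = 1/((1804*(-1/1228) + 3258*(1/1216)) - 1128) = 1/((-451/307 + 1629/608) - 1128) = 1/(225895/186656 - 1128) = 1/(-210322073/186656) = -186656/210322073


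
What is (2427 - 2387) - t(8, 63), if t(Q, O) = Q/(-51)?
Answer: 2048/51 ≈ 40.157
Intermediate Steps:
t(Q, O) = -Q/51 (t(Q, O) = Q*(-1/51) = -Q/51)
(2427 - 2387) - t(8, 63) = (2427 - 2387) - (-1)*8/51 = 40 - 1*(-8/51) = 40 + 8/51 = 2048/51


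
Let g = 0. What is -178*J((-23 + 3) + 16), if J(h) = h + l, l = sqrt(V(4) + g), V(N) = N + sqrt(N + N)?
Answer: 712 - 178*sqrt(4 + 2*sqrt(2)) ≈ 246.86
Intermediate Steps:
V(N) = N + sqrt(2)*sqrt(N) (V(N) = N + sqrt(2*N) = N + sqrt(2)*sqrt(N))
l = sqrt(4 + 2*sqrt(2)) (l = sqrt((4 + sqrt(2)*sqrt(4)) + 0) = sqrt((4 + sqrt(2)*2) + 0) = sqrt((4 + 2*sqrt(2)) + 0) = sqrt(4 + 2*sqrt(2)) ≈ 2.6131)
J(h) = h + sqrt(4 + 2*sqrt(2))
-178*J((-23 + 3) + 16) = -178*(((-23 + 3) + 16) + sqrt(4 + 2*sqrt(2))) = -178*((-20 + 16) + sqrt(4 + 2*sqrt(2))) = -178*(-4 + sqrt(4 + 2*sqrt(2))) = 712 - 178*sqrt(4 + 2*sqrt(2))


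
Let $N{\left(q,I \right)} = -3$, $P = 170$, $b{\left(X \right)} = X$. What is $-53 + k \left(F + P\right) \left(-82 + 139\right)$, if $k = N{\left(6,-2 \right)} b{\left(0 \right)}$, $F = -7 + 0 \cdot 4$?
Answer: $-53$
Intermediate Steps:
$F = -7$ ($F = -7 + 0 = -7$)
$k = 0$ ($k = \left(-3\right) 0 = 0$)
$-53 + k \left(F + P\right) \left(-82 + 139\right) = -53 + 0 \left(-7 + 170\right) \left(-82 + 139\right) = -53 + 0 \cdot 163 \cdot 57 = -53 + 0 \cdot 9291 = -53 + 0 = -53$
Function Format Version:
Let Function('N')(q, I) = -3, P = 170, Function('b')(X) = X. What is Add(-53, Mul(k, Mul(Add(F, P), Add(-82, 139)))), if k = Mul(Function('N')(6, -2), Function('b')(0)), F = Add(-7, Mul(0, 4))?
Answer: -53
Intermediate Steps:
F = -7 (F = Add(-7, 0) = -7)
k = 0 (k = Mul(-3, 0) = 0)
Add(-53, Mul(k, Mul(Add(F, P), Add(-82, 139)))) = Add(-53, Mul(0, Mul(Add(-7, 170), Add(-82, 139)))) = Add(-53, Mul(0, Mul(163, 57))) = Add(-53, Mul(0, 9291)) = Add(-53, 0) = -53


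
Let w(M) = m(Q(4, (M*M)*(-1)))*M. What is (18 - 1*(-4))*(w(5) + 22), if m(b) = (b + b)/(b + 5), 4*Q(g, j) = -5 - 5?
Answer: 264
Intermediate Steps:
Q(g, j) = -5/2 (Q(g, j) = (-5 - 5)/4 = (¼)*(-10) = -5/2)
m(b) = 2*b/(5 + b) (m(b) = (2*b)/(5 + b) = 2*b/(5 + b))
w(M) = -2*M (w(M) = (2*(-5/2)/(5 - 5/2))*M = (2*(-5/2)/(5/2))*M = (2*(-5/2)*(⅖))*M = -2*M)
(18 - 1*(-4))*(w(5) + 22) = (18 - 1*(-4))*(-2*5 + 22) = (18 + 4)*(-10 + 22) = 22*12 = 264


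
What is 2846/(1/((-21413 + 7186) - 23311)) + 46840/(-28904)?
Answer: -385988169579/3613 ≈ -1.0683e+8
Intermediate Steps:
2846/(1/((-21413 + 7186) - 23311)) + 46840/(-28904) = 2846/(1/(-14227 - 23311)) + 46840*(-1/28904) = 2846/(1/(-37538)) - 5855/3613 = 2846/(-1/37538) - 5855/3613 = 2846*(-37538) - 5855/3613 = -106833148 - 5855/3613 = -385988169579/3613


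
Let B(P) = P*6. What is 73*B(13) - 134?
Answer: 5560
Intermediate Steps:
B(P) = 6*P
73*B(13) - 134 = 73*(6*13) - 134 = 73*78 - 134 = 5694 - 134 = 5560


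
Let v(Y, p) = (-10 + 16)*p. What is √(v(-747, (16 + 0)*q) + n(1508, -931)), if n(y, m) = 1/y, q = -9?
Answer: I*√491197447/754 ≈ 29.394*I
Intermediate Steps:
v(Y, p) = 6*p
√(v(-747, (16 + 0)*q) + n(1508, -931)) = √(6*((16 + 0)*(-9)) + 1/1508) = √(6*(16*(-9)) + 1/1508) = √(6*(-144) + 1/1508) = √(-864 + 1/1508) = √(-1302911/1508) = I*√491197447/754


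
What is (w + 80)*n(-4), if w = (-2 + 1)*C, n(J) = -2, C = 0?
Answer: -160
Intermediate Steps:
w = 0 (w = (-2 + 1)*0 = -1*0 = 0)
(w + 80)*n(-4) = (0 + 80)*(-2) = 80*(-2) = -160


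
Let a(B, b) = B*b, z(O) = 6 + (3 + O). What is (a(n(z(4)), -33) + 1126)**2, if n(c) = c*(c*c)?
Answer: 5094390625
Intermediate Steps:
z(O) = 9 + O
n(c) = c**3 (n(c) = c*c**2 = c**3)
(a(n(z(4)), -33) + 1126)**2 = ((9 + 4)**3*(-33) + 1126)**2 = (13**3*(-33) + 1126)**2 = (2197*(-33) + 1126)**2 = (-72501 + 1126)**2 = (-71375)**2 = 5094390625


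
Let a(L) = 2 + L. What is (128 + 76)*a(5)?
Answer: 1428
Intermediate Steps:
(128 + 76)*a(5) = (128 + 76)*(2 + 5) = 204*7 = 1428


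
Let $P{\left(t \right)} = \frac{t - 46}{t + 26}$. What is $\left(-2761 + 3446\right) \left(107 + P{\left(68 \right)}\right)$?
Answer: $\frac{3452400}{47} \approx 73455.0$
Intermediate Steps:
$P{\left(t \right)} = \frac{-46 + t}{26 + t}$
$\left(-2761 + 3446\right) \left(107 + P{\left(68 \right)}\right) = \left(-2761 + 3446\right) \left(107 + \frac{-46 + 68}{26 + 68}\right) = 685 \left(107 + \frac{1}{94} \cdot 22\right) = 685 \left(107 + \frac{11}{47}\right) = 685 \cdot \frac{5040}{47} = \frac{3452400}{47}$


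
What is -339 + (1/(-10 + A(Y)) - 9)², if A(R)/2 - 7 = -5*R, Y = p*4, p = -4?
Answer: -6942119/26896 ≈ -258.11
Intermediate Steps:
Y = -16 (Y = -4*4 = -16)
A(R) = 14 - 10*R (A(R) = 14 + 2*(-5*R) = 14 - 10*R)
-339 + (1/(-10 + A(Y)) - 9)² = -339 + (1/(-10 + (14 - 10*(-16))) - 9)² = -339 + (1/(-10 + (14 + 160)) - 9)² = -339 + (1/(-10 + 174) - 9)² = -339 + (1/164 - 9)² = -339 + (-1475/164)² = -339 + 2175625/26896 = -6942119/26896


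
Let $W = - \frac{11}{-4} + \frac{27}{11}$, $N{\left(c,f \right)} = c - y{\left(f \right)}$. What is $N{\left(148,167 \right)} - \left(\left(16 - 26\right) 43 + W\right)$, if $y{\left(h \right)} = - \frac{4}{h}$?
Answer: $\frac{4209077}{7348} \approx 572.82$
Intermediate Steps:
$N{\left(c,f \right)} = c + \frac{4}{f}$ ($N{\left(c,f \right)} = c - - \frac{4}{f} = c + \frac{4}{f}$)
$W = \frac{229}{44}$ ($W = \left(-11\right) \left(- \frac{1}{4}\right) + 27 \cdot \frac{1}{11} = \frac{11}{4} + \frac{27}{11} = \frac{229}{44} \approx 5.2045$)
$N{\left(148,167 \right)} - \left(\left(16 - 26\right) 43 + W\right) = \left(148 + \frac{4}{167}\right) - \left(\left(16 - 26\right) 43 + \frac{229}{44}\right) = \left(148 + 4 \cdot \frac{1}{167}\right) - \left(\left(16 - 26\right) 43 + \frac{229}{44}\right) = \left(148 + \frac{4}{167}\right) - \left(\left(-10\right) 43 + \frac{229}{44}\right) = \frac{24720}{167} - \left(-430 + \frac{229}{44}\right) = \frac{24720}{167} - - \frac{18691}{44} = \frac{24720}{167} + \frac{18691}{44} = \frac{4209077}{7348}$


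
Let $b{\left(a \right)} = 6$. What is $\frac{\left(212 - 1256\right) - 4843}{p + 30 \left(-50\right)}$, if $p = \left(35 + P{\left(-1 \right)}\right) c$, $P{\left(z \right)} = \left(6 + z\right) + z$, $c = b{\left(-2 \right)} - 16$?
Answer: $\frac{841}{270} \approx 3.1148$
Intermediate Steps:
$c = -10$ ($c = 6 - 16 = -10$)
$P{\left(z \right)} = 6 + 2 z$
$p = -390$ ($p = \left(35 + \left(6 + 2 \left(-1\right)\right)\right) \left(-10\right) = \left(35 + \left(6 - 2\right)\right) \left(-10\right) = \left(35 + 4\right) \left(-10\right) = 39 \left(-10\right) = -390$)
$\frac{\left(212 - 1256\right) - 4843}{p + 30 \left(-50\right)} = \frac{\left(212 - 1256\right) - 4843}{-390 + 30 \left(-50\right)} = \frac{-1044 - 4843}{-390 - 1500} = - \frac{5887}{-1890} = \left(-5887\right) \left(- \frac{1}{1890}\right) = \frac{841}{270}$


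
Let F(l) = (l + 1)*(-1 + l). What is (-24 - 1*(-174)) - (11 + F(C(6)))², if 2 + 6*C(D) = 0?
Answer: 3869/81 ≈ 47.765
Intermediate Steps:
C(D) = -⅓ (C(D) = -⅓ + (⅙)*0 = -⅓ + 0 = -⅓)
F(l) = (1 + l)*(-1 + l)
(-24 - 1*(-174)) - (11 + F(C(6)))² = (-24 - 1*(-174)) - (11 + (-1 + (-⅓)²))² = (-24 + 174) - (11 + (-1 + ⅑))² = 150 - (11 - 8/9)² = 150 - (91/9)² = 150 - 1*8281/81 = 150 - 8281/81 = 3869/81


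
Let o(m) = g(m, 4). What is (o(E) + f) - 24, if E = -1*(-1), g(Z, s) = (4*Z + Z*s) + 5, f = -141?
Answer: -152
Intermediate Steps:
g(Z, s) = 5 + 4*Z + Z*s
E = 1
o(m) = 5 + 8*m (o(m) = 5 + 4*m + m*4 = 5 + 4*m + 4*m = 5 + 8*m)
(o(E) + f) - 24 = ((5 + 8*1) - 141) - 24 = ((5 + 8) - 141) - 24 = (13 - 141) - 24 = -128 - 24 = -152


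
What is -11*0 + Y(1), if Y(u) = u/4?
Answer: ¼ ≈ 0.25000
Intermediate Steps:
Y(u) = u/4 (Y(u) = u*(¼) = u/4)
-11*0 + Y(1) = -11*0 + (¼)*1 = 0 + ¼ = ¼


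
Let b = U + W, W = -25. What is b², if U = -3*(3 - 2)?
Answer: 784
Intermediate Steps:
U = -3 (U = -3*1 = -3)
b = -28 (b = -3 - 25 = -28)
b² = (-28)² = 784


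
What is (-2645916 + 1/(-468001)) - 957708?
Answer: -1686499635625/468001 ≈ -3.6036e+6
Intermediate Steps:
(-2645916 + 1/(-468001)) - 957708 = (-2645916 - 1/468001) - 957708 = -1238291333917/468001 - 957708 = -1686499635625/468001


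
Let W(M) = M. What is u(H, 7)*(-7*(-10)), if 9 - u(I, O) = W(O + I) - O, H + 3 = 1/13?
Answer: 10850/13 ≈ 834.62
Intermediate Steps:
H = -38/13 (H = -3 + 1/13 = -38/13 ≈ -2.9231)
u(I, O) = 9 - I (u(I, O) = 9 - ((O + I) - O) = 9 - ((I + O) - O) = 9 - I)
u(H, 7)*(-7*(-10)) = (9 - 1*(-38/13))*(-7*(-10)) = (9 + 38/13)*70 = (155/13)*70 = 10850/13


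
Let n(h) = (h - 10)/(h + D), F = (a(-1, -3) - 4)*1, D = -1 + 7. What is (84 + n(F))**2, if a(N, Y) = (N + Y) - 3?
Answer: 194481/25 ≈ 7779.2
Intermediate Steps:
a(N, Y) = -3 + N + Y
D = 6
F = -11 (F = ((-3 - 1 - 3) - 4)*1 = (-7 - 4)*1 = -11*1 = -11)
n(h) = (-10 + h)/(6 + h) (n(h) = (h - 10)/(h + 6) = (-10 + h)/(6 + h))
(84 + n(F))**2 = (84 + (-10 - 11)/(6 - 11))**2 = (84 - 21/(-5))**2 = (84 - 1/5*(-21))**2 = (84 + 21/5)**2 = (441/5)**2 = 194481/25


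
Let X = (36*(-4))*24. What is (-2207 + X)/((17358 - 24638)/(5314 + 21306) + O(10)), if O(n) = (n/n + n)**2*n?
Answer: -7537453/1610146 ≈ -4.6812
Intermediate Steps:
O(n) = n*(1 + n)**2 (O(n) = (1 + n)**2*n = n*(1 + n)**2)
X = -3456 (X = -144*24 = -3456)
(-2207 + X)/((17358 - 24638)/(5314 + 21306) + O(10)) = (-2207 - 3456)/((17358 - 24638)/(5314 + 21306) + 10*(1 + 10)**2) = -5663/(-7280/26620 + 10*11**2) = -5663/(-7280*1/26620 + 10*121) = -5663/(-364/1331 + 1210) = -5663/1610146/1331 = -5663*1331/1610146 = -7537453/1610146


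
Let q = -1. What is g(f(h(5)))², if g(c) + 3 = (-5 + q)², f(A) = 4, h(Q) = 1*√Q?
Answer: 1089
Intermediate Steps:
h(Q) = √Q
g(c) = 33 (g(c) = -3 + (-5 - 1)² = -3 + (-6)² = -3 + 36 = 33)
g(f(h(5)))² = 33² = 1089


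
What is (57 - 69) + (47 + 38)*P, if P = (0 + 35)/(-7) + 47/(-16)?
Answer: -10987/16 ≈ -686.69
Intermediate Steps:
P = -127/16 (P = 35*(-⅐) + 47*(-1/16) = -5 - 47/16 = -127/16 ≈ -7.9375)
(57 - 69) + (47 + 38)*P = (57 - 69) + (47 + 38)*(-127/16) = -12 + 85*(-127/16) = -12 - 10795/16 = -10987/16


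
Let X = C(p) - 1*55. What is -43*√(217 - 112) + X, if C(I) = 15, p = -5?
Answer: -40 - 43*√105 ≈ -480.62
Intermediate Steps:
X = -40 (X = 15 - 1*55 = 15 - 55 = -40)
-43*√(217 - 112) + X = -43*√(217 - 112) - 40 = -43*√105 - 40 = -40 - 43*√105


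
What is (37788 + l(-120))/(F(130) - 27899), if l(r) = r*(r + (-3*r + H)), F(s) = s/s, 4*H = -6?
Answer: -4584/13949 ≈ -0.32863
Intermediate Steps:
H = -3/2 (H = (¼)*(-6) = -3/2 ≈ -1.5000)
F(s) = 1
l(r) = r*(-3/2 - 2*r) (l(r) = r*(r + (-3*r - 3/2)) = r*(r + (-3/2 - 3*r)) = r*(-3/2 - 2*r))
(37788 + l(-120))/(F(130) - 27899) = (37788 - ½*(-120)*(3 + 4*(-120)))/(1 - 27899) = (37788 - ½*(-120)*(3 - 480))/(-27898) = (37788 - ½*(-120)*(-477))*(-1/27898) = (37788 - 28620)*(-1/27898) = 9168*(-1/27898) = -4584/13949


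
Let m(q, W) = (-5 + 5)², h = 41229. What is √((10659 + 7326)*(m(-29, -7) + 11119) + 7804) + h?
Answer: 41229 + √199983019 ≈ 55371.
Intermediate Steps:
m(q, W) = 0 (m(q, W) = 0² = 0)
√((10659 + 7326)*(m(-29, -7) + 11119) + 7804) + h = √((10659 + 7326)*(0 + 11119) + 7804) + 41229 = √(17985*11119 + 7804) + 41229 = √(199975215 + 7804) + 41229 = √199983019 + 41229 = 41229 + √199983019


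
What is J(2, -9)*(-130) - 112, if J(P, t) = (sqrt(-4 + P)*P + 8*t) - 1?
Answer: 9378 - 260*I*sqrt(2) ≈ 9378.0 - 367.7*I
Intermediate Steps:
J(P, t) = -1 + 8*t + P*sqrt(-4 + P) (J(P, t) = (P*sqrt(-4 + P) + 8*t) - 1 = (8*t + P*sqrt(-4 + P)) - 1 = -1 + 8*t + P*sqrt(-4 + P))
J(2, -9)*(-130) - 112 = (-1 + 8*(-9) + 2*sqrt(-4 + 2))*(-130) - 112 = (-1 - 72 + 2*sqrt(-2))*(-130) - 112 = (-1 - 72 + 2*(I*sqrt(2)))*(-130) - 112 = (-1 - 72 + 2*I*sqrt(2))*(-130) - 112 = (-73 + 2*I*sqrt(2))*(-130) - 112 = (9490 - 260*I*sqrt(2)) - 112 = 9378 - 260*I*sqrt(2)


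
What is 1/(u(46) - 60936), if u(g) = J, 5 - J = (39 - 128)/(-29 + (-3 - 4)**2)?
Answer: -20/1218531 ≈ -1.6413e-5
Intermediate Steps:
J = 189/20 (J = 5 - (39 - 128)/(-29 + (-3 - 4)**2) = 5 - (-89)/(-29 + (-7)**2) = 5 - (-89)/(-29 + 49) = 5 - (-89)/20 = 5 - 1*(-89/20) = 5 + 89/20 = 189/20 ≈ 9.4500)
u(g) = 189/20
1/(u(46) - 60936) = 1/(189/20 - 60936) = 1/(-1218531/20) = -20/1218531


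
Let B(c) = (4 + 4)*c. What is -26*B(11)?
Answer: -2288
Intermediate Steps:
B(c) = 8*c
-26*B(11) = -208*11 = -26*88 = -2288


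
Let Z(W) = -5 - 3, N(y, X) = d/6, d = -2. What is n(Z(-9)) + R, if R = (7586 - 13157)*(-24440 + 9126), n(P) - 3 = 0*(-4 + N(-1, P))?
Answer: 85314297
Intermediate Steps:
N(y, X) = -⅓ (N(y, X) = -2/6 = -2*⅙ = -⅓)
Z(W) = -8
n(P) = 3 (n(P) = 3 + 0*(-4 - ⅓) = 3 + 0*(-13/3) = 3 + 0 = 3)
R = 85314294 (R = -5571*(-15314) = 85314294)
n(Z(-9)) + R = 3 + 85314294 = 85314297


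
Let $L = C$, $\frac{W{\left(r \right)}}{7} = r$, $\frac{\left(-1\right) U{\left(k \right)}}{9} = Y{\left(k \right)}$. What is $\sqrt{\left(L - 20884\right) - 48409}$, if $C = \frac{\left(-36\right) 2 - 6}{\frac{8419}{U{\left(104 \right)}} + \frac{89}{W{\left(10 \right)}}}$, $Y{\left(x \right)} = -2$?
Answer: $\frac{i \sqrt{1512326077252487}}{147733} \approx 263.24 i$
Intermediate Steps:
$U{\left(k \right)} = 18$ ($U{\left(k \right)} = \left(-9\right) \left(-2\right) = 18$)
$W{\left(r \right)} = 7 r$
$C = - \frac{24570}{147733}$ ($C = \frac{\left(-36\right) 2 - 6}{\frac{8419}{18} + \frac{89}{7 \cdot 10}} = \frac{-72 - 6}{8419 \cdot \frac{1}{18} + \frac{89}{70}} = - \frac{78}{\frac{8419}{18} + 89 \cdot \frac{1}{70}} = - \frac{78}{\frac{8419}{18} + \frac{89}{70}} = - \frac{78}{\frac{147733}{315}} = \left(-78\right) \frac{315}{147733} = - \frac{24570}{147733} \approx -0.16631$)
$L = - \frac{24570}{147733} \approx -0.16631$
$\sqrt{\left(L - 20884\right) - 48409} = \sqrt{\left(- \frac{24570}{147733} - 20884\right) - 48409} = \sqrt{- \frac{3085280542}{147733} - 48409} = \sqrt{- \frac{10236887339}{147733}} = \frac{i \sqrt{1512326077252487}}{147733}$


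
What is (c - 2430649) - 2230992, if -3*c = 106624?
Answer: -14091547/3 ≈ -4.6972e+6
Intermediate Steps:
c = -106624/3 (c = -⅓*106624 = -106624/3 ≈ -35541.)
(c - 2430649) - 2230992 = (-106624/3 - 2430649) - 2230992 = -7398571/3 - 2230992 = -14091547/3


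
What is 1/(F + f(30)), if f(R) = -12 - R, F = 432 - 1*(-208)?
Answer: 1/598 ≈ 0.0016722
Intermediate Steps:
F = 640 (F = 432 + 208 = 640)
1/(F + f(30)) = 1/(640 + (-12 - 1*30)) = 1/(640 + (-12 - 30)) = 1/(640 - 42) = 1/598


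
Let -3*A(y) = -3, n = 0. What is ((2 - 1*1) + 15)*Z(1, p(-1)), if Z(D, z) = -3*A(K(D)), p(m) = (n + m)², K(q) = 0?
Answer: -48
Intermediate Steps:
A(y) = 1 (A(y) = -⅓*(-3) = 1)
p(m) = m² (p(m) = (0 + m)² = m²)
Z(D, z) = -3 (Z(D, z) = -3*1 = -3)
((2 - 1*1) + 15)*Z(1, p(-1)) = ((2 - 1*1) + 15)*(-3) = ((2 - 1) + 15)*(-3) = (1 + 15)*(-3) = 16*(-3) = -48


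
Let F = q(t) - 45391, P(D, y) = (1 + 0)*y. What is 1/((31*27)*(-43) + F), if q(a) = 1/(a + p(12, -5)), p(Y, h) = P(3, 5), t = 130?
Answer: -135/10986569 ≈ -1.2288e-5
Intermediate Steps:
P(D, y) = y (P(D, y) = 1*y = y)
p(Y, h) = 5
q(a) = 1/(5 + a) (q(a) = 1/(a + 5) = 1/(5 + a))
F = -6127784/135 (F = 1/(5 + 130) - 45391 = 1/135 - 45391 = -6127784/135 ≈ -45391.)
1/((31*27)*(-43) + F) = 1/((31*27)*(-43) - 6127784/135) = 1/(837*(-43) - 6127784/135) = 1/(-35991 - 6127784/135) = 1/(-10986569/135) = -135/10986569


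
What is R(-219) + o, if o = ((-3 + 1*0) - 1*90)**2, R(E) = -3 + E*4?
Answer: 7770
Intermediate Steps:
R(E) = -3 + 4*E
o = 8649 (o = ((-3 + 0) - 90)**2 = (-3 - 90)**2 = (-93)**2 = 8649)
R(-219) + o = (-3 + 4*(-219)) + 8649 = (-3 - 876) + 8649 = -879 + 8649 = 7770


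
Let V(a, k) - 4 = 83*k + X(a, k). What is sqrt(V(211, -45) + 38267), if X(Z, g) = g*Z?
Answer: sqrt(25041) ≈ 158.24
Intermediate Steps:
X(Z, g) = Z*g
V(a, k) = 4 + 83*k + a*k (V(a, k) = 4 + (83*k + a*k) = 4 + 83*k + a*k)
sqrt(V(211, -45) + 38267) = sqrt((4 + 83*(-45) + 211*(-45)) + 38267) = sqrt((4 - 3735 - 9495) + 38267) = sqrt(-13226 + 38267) = sqrt(25041)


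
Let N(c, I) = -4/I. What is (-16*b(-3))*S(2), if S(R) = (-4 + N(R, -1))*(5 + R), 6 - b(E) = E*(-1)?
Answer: 0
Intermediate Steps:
b(E) = 6 + E (b(E) = 6 - E*(-1) = 6 - (-1)*E = 6 + E)
S(R) = 0 (S(R) = (-4 - 4/(-1))*(5 + R) = (-4 - 4*(-1))*(5 + R) = (-4 + 4)*(5 + R) = 0*(5 + R) = 0)
(-16*b(-3))*S(2) = -16*(6 - 3)*0 = -16*3*0 = -48*0 = 0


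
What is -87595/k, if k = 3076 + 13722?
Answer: -87595/16798 ≈ -5.2146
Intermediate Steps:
k = 16798
-87595/k = -87595/16798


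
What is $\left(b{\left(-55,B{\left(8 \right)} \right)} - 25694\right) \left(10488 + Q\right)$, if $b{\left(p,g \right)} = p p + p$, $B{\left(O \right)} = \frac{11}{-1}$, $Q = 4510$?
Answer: $-340814552$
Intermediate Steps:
$B{\left(O \right)} = -11$ ($B{\left(O \right)} = 11 \left(-1\right) = -11$)
$b{\left(p,g \right)} = p + p^{2}$ ($b{\left(p,g \right)} = p^{2} + p = p + p^{2}$)
$\left(b{\left(-55,B{\left(8 \right)} \right)} - 25694\right) \left(10488 + Q\right) = \left(- 55 \left(1 - 55\right) - 25694\right) \left(10488 + 4510\right) = \left(\left(-55\right) \left(-54\right) - 25694\right) 14998 = \left(2970 - 25694\right) 14998 = \left(-22724\right) 14998 = -340814552$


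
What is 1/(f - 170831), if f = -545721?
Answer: -1/716552 ≈ -1.3956e-6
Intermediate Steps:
1/(f - 170831) = 1/(-545721 - 170831) = 1/(-716552) = -1/716552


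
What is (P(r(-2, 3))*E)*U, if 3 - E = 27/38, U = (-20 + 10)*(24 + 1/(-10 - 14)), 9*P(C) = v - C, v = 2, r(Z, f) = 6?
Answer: 83375/342 ≈ 243.79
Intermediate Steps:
P(C) = 2/9 - C/9 (P(C) = (2 - C)/9 = 2/9 - C/9)
U = -2875/12 (U = -10*(24 + 1/(-24)) = -10*(24 - 1/24) = -10*575/24 = -2875/12 ≈ -239.58)
E = 87/38 (E = 3 - 27/38 = 87/38 ≈ 2.2895)
(P(r(-2, 3))*E)*U = ((2/9 - ⅑*6)*(87/38))*(-2875/12) = ((2/9 - ⅔)*(87/38))*(-2875/12) = -4/9*87/38*(-2875/12) = -58/57*(-2875/12) = 83375/342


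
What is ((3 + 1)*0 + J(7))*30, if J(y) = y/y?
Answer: 30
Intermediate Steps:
J(y) = 1
((3 + 1)*0 + J(7))*30 = ((3 + 1)*0 + 1)*30 = (4*0 + 1)*30 = (0 + 1)*30 = 1*30 = 30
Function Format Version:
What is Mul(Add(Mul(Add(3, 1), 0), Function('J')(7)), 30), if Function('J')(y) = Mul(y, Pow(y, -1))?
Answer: 30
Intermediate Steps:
Function('J')(y) = 1
Mul(Add(Mul(Add(3, 1), 0), Function('J')(7)), 30) = Mul(Add(Mul(Add(3, 1), 0), 1), 30) = Mul(Add(Mul(4, 0), 1), 30) = Mul(Add(0, 1), 30) = Mul(1, 30) = 30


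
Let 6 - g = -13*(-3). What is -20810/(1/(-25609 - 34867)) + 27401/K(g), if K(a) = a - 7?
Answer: 50340194999/40 ≈ 1.2585e+9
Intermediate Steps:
g = -33 (g = 6 - (-13)*(-3) = 6 - 1*39 = 6 - 39 = -33)
K(a) = -7 + a
-20810/(1/(-25609 - 34867)) + 27401/K(g) = -20810/(1/(-25609 - 34867)) + 27401/(-7 - 33) = -20810/(1/(-60476)) + 27401/(-40) = -20810/(-1/60476) + 27401*(-1/40) = -20810*(-60476) - 27401/40 = 1258505560 - 27401/40 = 50340194999/40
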